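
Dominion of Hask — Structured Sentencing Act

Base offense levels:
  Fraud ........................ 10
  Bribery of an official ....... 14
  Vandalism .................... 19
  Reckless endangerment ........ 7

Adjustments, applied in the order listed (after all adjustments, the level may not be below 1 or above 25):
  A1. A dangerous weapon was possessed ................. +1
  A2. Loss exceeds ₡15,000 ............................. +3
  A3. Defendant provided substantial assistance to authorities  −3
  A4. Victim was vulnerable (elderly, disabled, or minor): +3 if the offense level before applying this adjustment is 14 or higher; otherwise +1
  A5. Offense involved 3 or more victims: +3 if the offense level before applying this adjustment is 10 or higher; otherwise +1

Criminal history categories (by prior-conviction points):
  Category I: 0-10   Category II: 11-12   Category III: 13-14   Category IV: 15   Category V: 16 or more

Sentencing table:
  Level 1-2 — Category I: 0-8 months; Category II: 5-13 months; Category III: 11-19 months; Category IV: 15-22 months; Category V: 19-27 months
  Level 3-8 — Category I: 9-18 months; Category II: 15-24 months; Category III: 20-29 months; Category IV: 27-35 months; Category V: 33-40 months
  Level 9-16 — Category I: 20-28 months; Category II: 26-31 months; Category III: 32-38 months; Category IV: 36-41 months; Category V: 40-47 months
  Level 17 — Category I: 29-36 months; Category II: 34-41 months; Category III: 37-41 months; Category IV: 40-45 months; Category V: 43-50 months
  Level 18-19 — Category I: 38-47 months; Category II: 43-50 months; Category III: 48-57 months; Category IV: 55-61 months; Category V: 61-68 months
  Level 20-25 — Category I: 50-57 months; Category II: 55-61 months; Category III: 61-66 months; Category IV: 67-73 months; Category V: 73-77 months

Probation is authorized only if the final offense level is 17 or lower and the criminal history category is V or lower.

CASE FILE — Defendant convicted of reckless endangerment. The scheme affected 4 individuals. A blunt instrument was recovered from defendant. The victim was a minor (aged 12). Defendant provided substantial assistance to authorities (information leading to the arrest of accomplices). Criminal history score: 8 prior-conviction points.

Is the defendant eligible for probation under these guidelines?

Base offense level for reckless endangerment: 7.
A1 applies: 7 + 1 = 8.
A3 applies: 8 − 3 = 5.
A4 applies (level before this adjustment is 5 < 14, so +1): 5 + 1 = 6.
A5 applies (level before this adjustment is 6 < 10, so +1): 6 + 1 = 7.
Final offense level: 7.
Criminal history: 8 prior points → Category I (0-10).
Level 7 falls in the 3-8 band.
Grid: Level 3-8 × Category I = 9-18 months.
Probation check: level 7 ≤ 17 and category I ≤ V → eligible.

Yes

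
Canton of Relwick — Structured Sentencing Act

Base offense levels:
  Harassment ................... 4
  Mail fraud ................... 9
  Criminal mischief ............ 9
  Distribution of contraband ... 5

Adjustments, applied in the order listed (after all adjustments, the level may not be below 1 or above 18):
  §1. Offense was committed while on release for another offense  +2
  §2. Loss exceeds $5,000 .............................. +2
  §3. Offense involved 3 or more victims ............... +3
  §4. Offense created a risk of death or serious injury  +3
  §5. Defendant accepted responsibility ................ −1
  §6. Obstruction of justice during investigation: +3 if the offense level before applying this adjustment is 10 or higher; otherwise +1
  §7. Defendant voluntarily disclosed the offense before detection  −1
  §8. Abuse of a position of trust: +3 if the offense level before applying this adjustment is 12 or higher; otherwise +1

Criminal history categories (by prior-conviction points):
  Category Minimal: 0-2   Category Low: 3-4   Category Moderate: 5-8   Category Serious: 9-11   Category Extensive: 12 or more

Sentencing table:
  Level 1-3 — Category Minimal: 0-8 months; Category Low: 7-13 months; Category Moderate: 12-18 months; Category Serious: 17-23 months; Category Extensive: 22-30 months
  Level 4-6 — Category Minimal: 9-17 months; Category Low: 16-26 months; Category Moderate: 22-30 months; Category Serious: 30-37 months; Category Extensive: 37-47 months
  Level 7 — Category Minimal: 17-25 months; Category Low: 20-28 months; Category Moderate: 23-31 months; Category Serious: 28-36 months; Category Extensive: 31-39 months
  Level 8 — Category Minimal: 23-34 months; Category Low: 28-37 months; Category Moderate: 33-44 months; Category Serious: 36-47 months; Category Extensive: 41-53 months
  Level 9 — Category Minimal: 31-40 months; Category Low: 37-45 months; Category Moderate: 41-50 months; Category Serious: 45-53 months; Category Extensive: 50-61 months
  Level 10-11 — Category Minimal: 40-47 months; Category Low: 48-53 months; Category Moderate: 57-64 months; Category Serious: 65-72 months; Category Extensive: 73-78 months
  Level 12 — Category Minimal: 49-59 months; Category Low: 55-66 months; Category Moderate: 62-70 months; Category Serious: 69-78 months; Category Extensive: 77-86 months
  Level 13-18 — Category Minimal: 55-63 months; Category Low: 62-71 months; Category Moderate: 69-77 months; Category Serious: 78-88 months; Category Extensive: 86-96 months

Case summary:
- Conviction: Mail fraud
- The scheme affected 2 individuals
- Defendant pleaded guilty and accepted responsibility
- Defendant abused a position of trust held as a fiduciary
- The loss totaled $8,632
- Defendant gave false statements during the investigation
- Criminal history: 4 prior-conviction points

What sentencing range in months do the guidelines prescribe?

Base offense level for mail fraud: 9.
§1 does not apply.
§2 applies: 9 + 2 = 11.
§3 does not apply.
§4 does not apply.
§5 applies: 11 − 1 = 10.
§6 applies (level before this adjustment is 10 ≥ 10, so +3): 10 + 3 = 13.
§8 applies (level before this adjustment is 13 ≥ 12, so +3): 13 + 3 = 16.
Final offense level: 16.
Criminal history: 4 prior points → Category Low (3-4).
Level 16 falls in the 13-18 band.
Grid: Level 13-18 × Category Low = 62-71 months.

62-71 months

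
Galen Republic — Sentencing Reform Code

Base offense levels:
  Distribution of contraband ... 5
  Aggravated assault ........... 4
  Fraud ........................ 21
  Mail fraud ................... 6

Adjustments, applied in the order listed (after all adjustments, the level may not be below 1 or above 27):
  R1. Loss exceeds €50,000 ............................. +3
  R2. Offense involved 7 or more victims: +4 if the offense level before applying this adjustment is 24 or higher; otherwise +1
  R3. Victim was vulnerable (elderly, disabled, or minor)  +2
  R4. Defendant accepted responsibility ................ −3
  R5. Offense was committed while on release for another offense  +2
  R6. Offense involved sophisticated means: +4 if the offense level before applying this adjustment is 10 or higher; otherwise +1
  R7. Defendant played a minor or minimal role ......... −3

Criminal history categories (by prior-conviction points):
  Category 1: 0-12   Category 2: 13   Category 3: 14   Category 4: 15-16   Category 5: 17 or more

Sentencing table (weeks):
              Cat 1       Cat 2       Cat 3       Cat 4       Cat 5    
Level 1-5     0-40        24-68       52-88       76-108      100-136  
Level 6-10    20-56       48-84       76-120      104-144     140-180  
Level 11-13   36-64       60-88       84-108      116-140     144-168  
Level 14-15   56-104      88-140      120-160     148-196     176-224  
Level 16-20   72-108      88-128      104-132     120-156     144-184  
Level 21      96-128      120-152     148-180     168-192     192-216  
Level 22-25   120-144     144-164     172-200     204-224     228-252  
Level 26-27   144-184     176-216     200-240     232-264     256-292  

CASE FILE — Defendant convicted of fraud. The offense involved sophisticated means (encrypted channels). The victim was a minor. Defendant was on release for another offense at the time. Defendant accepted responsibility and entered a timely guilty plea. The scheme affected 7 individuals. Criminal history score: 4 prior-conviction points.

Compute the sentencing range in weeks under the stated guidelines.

144-184 weeks

Base offense level for fraud: 21.
R2 applies (level before this adjustment is 21 < 24, so +1): 21 + 1 = 22.
R3 applies: 22 + 2 = 24.
R4 applies: 24 − 3 = 21.
R5 applies: 21 + 2 = 23.
R6 applies (level before this adjustment is 23 ≥ 10, so +4): 23 + 4 = 27.
R7 does not apply.
Final offense level: 27.
Criminal history: 4 prior points → Category 1 (0-12).
Level 27 falls in the 26-27 band.
Grid: Level 26-27 × Category 1 = 144-184 weeks.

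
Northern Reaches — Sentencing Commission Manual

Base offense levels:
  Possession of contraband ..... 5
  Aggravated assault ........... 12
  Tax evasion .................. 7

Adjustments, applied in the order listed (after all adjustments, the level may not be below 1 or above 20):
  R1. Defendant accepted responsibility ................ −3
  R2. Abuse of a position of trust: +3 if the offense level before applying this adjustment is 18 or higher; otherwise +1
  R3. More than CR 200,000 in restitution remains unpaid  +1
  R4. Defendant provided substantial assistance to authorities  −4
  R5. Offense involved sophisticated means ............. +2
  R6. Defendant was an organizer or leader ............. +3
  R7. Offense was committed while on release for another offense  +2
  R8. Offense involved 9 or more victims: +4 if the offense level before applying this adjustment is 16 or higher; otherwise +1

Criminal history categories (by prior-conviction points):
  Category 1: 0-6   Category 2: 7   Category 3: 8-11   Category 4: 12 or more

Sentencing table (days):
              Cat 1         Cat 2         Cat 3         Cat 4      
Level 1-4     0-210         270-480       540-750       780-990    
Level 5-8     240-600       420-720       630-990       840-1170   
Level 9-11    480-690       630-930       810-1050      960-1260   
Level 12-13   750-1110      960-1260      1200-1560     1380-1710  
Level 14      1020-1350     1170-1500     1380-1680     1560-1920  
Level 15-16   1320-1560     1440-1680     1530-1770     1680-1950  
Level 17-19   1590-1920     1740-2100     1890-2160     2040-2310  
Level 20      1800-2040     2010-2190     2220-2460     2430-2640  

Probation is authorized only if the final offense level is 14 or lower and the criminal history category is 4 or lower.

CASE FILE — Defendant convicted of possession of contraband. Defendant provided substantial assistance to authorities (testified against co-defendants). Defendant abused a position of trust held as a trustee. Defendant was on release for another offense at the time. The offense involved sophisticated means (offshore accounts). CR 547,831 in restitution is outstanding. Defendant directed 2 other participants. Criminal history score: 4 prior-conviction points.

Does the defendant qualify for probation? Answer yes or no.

Yes

Base offense level for possession of contraband: 5.
R1 does not apply.
R2 applies (level before this adjustment is 5 < 18, so +1): 5 + 1 = 6.
R3 applies: 6 + 1 = 7.
R4 applies: 7 − 4 = 3.
R5 applies: 3 + 2 = 5.
R6 applies: 5 + 3 = 8.
R7 applies: 8 + 2 = 10.
Final offense level: 10.
Criminal history: 4 prior points → Category 1 (0-6).
Level 10 falls in the 9-11 band.
Grid: Level 9-11 × Category 1 = 480-690 days.
Probation check: level 10 ≤ 14 and category 1 ≤ 4 → eligible.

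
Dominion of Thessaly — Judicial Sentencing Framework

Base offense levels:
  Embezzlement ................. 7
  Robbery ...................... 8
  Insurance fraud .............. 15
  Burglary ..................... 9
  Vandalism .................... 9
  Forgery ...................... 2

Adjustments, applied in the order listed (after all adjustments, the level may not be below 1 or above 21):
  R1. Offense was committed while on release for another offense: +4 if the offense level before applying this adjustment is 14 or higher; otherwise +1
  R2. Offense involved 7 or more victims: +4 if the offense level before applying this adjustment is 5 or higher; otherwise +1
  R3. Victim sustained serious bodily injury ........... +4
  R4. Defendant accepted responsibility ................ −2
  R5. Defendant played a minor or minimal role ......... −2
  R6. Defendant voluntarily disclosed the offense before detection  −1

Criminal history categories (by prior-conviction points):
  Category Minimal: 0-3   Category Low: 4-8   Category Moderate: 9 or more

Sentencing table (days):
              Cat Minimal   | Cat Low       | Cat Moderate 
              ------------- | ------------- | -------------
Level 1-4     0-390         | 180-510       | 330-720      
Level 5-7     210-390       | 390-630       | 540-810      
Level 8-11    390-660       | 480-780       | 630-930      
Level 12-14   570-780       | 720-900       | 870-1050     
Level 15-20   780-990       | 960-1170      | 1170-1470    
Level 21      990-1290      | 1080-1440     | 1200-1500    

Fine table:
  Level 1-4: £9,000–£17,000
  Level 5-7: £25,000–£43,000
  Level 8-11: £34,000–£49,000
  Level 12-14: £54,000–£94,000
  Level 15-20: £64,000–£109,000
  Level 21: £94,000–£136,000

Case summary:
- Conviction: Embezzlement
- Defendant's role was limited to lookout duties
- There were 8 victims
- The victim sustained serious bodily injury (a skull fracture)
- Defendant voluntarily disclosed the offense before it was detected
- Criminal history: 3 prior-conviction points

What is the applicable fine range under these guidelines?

£54,000–£94,000

Base offense level for embezzlement: 7.
R1 does not apply.
R2 applies (level before this adjustment is 7 ≥ 5, so +4): 7 + 4 = 11.
R3 applies: 11 + 4 = 15.
R4 does not apply.
R5 applies: 15 − 2 = 13.
R6 applies: 13 − 1 = 12.
Final offense level: 12.
Level 12 falls in the 12-14 band.
Fine table: Level 12-14 → £54,000–£94,000.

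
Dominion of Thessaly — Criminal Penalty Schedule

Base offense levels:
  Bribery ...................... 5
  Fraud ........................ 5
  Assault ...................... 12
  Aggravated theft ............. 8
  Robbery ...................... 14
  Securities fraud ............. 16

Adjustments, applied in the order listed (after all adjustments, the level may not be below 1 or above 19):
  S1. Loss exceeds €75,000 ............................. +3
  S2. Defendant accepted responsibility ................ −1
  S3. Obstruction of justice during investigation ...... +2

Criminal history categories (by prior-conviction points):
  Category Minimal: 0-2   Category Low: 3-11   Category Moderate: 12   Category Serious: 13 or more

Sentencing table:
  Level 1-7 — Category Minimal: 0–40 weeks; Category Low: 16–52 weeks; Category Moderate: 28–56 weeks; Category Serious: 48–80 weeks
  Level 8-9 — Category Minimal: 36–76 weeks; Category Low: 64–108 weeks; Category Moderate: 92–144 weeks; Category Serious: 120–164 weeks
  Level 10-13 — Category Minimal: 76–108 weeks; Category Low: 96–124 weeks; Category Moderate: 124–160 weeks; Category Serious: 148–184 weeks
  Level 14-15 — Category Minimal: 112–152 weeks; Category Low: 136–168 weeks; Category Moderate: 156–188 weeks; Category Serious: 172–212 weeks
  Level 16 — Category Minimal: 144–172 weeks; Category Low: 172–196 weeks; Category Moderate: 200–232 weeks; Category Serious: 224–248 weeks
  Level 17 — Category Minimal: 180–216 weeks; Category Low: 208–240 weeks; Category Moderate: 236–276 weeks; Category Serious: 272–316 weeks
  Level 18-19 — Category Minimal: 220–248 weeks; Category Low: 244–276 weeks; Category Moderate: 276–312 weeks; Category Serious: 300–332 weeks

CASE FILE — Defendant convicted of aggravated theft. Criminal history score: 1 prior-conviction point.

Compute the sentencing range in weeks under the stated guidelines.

36-76 weeks

Base offense level for aggravated theft: 8.
Final offense level: 8.
Criminal history: 1 prior point → Category Minimal (0-2).
Level 8 falls in the 8-9 band.
Grid: Level 8-9 × Category Minimal = 36-76 weeks.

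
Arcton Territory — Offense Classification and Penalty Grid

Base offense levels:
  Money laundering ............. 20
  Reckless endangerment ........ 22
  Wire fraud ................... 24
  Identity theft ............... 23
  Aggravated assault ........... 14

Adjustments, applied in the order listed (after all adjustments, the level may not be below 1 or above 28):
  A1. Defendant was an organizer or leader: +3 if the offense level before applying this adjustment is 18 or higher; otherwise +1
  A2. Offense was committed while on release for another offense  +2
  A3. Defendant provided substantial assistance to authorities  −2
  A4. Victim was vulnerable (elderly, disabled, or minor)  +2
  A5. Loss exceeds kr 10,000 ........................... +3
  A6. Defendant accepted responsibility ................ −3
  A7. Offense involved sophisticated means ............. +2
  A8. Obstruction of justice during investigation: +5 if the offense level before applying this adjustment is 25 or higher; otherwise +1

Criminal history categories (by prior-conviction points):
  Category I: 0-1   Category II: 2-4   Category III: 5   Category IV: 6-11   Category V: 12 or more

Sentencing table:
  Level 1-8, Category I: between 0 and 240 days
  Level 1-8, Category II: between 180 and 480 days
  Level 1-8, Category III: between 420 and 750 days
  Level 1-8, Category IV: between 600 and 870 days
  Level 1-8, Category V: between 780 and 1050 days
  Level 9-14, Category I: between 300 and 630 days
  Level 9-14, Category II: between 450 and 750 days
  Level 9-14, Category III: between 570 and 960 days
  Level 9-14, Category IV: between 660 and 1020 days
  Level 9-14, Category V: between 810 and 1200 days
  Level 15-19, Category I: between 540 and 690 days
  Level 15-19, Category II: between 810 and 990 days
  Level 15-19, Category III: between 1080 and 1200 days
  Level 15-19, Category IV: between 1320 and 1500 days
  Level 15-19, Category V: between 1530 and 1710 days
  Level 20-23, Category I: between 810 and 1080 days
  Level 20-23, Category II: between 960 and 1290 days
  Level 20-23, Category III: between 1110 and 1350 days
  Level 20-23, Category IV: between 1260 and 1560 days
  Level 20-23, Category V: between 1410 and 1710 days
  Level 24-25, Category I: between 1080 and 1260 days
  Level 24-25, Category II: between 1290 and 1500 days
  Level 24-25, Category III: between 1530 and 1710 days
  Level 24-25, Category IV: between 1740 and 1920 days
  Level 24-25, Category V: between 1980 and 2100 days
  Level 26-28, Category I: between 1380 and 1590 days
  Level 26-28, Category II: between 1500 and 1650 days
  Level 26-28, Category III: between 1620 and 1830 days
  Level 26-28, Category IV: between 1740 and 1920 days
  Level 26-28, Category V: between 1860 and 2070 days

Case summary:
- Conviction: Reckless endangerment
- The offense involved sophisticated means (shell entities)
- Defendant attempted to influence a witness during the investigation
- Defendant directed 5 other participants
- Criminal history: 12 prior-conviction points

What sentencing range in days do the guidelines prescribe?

Base offense level for reckless endangerment: 22.
A1 applies (level before this adjustment is 22 ≥ 18, so +3): 22 + 3 = 25.
A2 does not apply.
A4 does not apply.
A6 does not apply.
A7 applies: 25 + 2 = 27.
A8 applies (level before this adjustment is 27 ≥ 25, so +5): 27 + 5 = 32.
Level 32 exceeds the maximum of 28; capped at 28.
Final offense level: 28.
Criminal history: 12 prior points → Category V (12+).
Level 28 falls in the 26-28 band.
Grid: Level 26-28 × Category V = 1860-2070 days.

1860-2070 days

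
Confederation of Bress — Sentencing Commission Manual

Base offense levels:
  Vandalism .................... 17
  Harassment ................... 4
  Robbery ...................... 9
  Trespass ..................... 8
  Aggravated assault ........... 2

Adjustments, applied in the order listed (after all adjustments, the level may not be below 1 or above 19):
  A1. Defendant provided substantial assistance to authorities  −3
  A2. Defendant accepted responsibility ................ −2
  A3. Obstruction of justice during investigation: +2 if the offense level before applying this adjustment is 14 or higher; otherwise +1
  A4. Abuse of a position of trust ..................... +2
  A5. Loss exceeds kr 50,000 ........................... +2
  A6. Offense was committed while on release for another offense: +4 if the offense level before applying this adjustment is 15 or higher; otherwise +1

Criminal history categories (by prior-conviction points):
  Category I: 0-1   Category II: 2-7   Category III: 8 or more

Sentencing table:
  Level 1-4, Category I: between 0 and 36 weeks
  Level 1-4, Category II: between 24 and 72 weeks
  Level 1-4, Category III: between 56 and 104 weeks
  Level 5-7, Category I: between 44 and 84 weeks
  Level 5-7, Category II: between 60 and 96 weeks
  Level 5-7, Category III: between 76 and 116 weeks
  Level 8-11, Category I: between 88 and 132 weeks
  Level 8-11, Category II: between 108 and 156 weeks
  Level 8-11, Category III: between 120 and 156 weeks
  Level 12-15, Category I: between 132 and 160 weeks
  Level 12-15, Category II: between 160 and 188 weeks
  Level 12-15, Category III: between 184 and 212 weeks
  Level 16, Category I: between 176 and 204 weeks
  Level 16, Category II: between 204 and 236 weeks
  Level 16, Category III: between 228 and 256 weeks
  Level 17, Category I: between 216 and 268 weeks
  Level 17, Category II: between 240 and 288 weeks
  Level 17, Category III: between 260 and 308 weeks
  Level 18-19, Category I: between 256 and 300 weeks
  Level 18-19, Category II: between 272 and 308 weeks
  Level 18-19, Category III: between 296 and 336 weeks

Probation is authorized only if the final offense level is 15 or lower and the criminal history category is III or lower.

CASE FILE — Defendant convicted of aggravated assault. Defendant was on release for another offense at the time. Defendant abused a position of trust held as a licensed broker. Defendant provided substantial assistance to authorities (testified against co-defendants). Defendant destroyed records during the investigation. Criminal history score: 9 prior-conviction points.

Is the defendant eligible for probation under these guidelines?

Yes

Base offense level for aggravated assault: 2.
A1 applies: 2 − 3 = -1.
A2 does not apply.
A3 applies (level before this adjustment is -1 < 14, so +1): -1 + 1 = 0.
A4 applies: 0 + 2 = 2.
A6 applies (level before this adjustment is 2 < 15, so +1): 2 + 1 = 3.
Final offense level: 3.
Criminal history: 9 prior points → Category III (8+).
Level 3 falls in the 1-4 band.
Grid: Level 1-4 × Category III = 56-104 weeks.
Probation check: level 3 ≤ 15 and category III ≤ III → eligible.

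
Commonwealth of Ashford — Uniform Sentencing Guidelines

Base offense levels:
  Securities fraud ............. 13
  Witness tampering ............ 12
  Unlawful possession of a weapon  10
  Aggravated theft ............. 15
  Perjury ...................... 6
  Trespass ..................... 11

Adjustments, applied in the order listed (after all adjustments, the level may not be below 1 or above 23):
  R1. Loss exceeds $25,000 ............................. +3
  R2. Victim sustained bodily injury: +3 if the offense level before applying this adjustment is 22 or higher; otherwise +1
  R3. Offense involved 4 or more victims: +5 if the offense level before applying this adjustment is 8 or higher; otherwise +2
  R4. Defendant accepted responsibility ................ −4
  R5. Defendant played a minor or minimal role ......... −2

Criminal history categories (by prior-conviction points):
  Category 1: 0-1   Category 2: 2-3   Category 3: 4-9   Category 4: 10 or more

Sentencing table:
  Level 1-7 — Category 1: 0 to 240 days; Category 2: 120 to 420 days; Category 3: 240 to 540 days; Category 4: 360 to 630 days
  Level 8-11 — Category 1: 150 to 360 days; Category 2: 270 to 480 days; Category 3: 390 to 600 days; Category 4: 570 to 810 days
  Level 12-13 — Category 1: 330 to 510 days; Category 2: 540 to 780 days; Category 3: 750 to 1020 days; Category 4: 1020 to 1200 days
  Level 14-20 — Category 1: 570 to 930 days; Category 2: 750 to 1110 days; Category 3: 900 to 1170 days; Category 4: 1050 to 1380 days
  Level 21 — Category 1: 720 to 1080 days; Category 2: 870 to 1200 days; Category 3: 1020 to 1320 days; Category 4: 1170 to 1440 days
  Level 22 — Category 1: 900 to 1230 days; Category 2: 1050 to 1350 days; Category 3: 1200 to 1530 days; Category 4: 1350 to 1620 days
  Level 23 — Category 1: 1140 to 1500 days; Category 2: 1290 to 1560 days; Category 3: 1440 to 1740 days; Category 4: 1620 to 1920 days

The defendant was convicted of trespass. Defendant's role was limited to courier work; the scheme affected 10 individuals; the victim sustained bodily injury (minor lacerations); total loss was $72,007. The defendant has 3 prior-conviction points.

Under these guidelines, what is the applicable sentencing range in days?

750-1110 days

Base offense level for trespass: 11.
R1 applies: 11 + 3 = 14.
R2 applies (level before this adjustment is 14 < 22, so +1): 14 + 1 = 15.
R3 applies (level before this adjustment is 15 ≥ 8, so +5): 15 + 5 = 20.
R5 applies: 20 − 2 = 18.
Final offense level: 18.
Criminal history: 3 prior points → Category 2 (2-3).
Level 18 falls in the 14-20 band.
Grid: Level 14-20 × Category 2 = 750-1110 days.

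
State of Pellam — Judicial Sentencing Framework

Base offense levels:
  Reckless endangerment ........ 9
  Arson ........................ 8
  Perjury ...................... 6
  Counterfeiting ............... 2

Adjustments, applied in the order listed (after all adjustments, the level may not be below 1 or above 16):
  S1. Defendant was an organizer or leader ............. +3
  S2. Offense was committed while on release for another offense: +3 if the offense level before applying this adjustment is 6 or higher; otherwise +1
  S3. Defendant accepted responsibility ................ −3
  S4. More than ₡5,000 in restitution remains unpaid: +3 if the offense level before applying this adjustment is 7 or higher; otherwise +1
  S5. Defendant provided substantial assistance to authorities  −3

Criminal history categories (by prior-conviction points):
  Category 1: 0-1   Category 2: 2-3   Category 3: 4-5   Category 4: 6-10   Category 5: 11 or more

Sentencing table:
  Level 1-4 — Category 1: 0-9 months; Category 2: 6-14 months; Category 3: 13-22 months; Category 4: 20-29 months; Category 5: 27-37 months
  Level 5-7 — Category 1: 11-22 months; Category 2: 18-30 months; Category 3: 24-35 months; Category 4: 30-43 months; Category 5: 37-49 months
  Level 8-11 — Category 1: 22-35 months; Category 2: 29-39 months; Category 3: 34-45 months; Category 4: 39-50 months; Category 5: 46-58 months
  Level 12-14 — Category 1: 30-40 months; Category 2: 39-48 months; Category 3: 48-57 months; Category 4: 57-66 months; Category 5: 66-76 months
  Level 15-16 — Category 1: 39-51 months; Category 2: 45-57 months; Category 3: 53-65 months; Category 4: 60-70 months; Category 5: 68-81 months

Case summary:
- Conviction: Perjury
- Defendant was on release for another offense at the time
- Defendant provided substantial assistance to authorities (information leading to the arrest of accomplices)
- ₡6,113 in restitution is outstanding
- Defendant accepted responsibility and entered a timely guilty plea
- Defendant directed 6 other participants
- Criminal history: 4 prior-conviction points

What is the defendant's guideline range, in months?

Base offense level for perjury: 6.
S1 applies: 6 + 3 = 9.
S2 applies (level before this adjustment is 9 ≥ 6, so +3): 9 + 3 = 12.
S3 applies: 12 − 3 = 9.
S4 applies (level before this adjustment is 9 ≥ 7, so +3): 9 + 3 = 12.
S5 applies: 12 − 3 = 9.
Final offense level: 9.
Criminal history: 4 prior points → Category 3 (4-5).
Level 9 falls in the 8-11 band.
Grid: Level 8-11 × Category 3 = 34-45 months.

34-45 months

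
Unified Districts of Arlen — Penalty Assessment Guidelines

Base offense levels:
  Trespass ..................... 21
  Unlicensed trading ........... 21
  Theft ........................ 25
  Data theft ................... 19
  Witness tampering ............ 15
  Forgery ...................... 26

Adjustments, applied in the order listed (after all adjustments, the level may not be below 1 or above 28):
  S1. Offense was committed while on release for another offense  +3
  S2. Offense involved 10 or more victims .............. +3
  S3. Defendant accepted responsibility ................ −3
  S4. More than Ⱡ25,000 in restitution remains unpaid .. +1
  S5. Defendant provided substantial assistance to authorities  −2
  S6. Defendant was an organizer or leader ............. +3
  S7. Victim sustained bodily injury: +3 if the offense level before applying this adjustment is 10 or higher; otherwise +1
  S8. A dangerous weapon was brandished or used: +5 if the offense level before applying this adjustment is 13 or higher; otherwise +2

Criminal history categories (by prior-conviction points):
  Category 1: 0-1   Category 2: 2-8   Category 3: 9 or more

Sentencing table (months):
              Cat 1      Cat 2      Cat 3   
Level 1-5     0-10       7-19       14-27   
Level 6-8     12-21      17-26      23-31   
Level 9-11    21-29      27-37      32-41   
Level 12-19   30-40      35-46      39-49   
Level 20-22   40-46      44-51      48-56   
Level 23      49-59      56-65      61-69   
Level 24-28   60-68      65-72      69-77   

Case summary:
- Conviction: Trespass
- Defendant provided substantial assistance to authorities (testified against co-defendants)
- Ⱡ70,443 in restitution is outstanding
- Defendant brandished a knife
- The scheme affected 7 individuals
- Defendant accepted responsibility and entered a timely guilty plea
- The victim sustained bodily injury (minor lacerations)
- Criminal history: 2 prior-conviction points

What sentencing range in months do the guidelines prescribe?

Base offense level for trespass: 21.
S2 does not apply.
S3 applies: 21 − 3 = 18.
S4 applies: 18 + 1 = 19.
S5 applies: 19 − 2 = 17.
S7 applies (level before this adjustment is 17 ≥ 10, so +3): 17 + 3 = 20.
S8 applies (level before this adjustment is 20 ≥ 13, so +5): 20 + 5 = 25.
Final offense level: 25.
Criminal history: 2 prior points → Category 2 (2-8).
Level 25 falls in the 24-28 band.
Grid: Level 24-28 × Category 2 = 65-72 months.

65-72 months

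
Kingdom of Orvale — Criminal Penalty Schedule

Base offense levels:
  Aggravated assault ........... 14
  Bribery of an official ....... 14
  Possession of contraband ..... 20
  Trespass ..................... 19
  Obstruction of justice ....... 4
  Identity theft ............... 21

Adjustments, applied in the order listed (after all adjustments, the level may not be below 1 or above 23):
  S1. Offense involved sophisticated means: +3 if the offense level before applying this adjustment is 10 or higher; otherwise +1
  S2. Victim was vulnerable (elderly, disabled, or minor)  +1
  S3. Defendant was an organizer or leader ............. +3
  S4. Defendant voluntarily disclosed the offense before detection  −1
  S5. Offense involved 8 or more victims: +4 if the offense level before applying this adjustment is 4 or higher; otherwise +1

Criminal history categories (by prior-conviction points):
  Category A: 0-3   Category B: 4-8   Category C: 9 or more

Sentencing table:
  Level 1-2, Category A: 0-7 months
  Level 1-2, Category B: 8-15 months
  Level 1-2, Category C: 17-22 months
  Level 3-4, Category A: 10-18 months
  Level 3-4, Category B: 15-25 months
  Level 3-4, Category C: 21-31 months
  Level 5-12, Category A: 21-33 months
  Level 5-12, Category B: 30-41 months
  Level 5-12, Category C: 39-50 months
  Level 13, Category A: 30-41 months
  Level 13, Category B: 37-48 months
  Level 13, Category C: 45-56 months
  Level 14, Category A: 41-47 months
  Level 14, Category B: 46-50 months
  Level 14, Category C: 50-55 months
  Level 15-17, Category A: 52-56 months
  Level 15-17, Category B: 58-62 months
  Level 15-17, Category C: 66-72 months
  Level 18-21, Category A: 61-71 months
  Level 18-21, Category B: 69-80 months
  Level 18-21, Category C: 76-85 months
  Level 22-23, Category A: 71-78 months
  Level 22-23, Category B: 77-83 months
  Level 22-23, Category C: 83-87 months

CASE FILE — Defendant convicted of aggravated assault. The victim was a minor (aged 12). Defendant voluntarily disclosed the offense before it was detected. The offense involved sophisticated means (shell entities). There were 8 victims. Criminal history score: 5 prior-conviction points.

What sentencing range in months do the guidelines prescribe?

Base offense level for aggravated assault: 14.
S1 applies (level before this adjustment is 14 ≥ 10, so +3): 14 + 3 = 17.
S2 applies: 17 + 1 = 18.
S4 applies: 18 − 1 = 17.
S5 applies (level before this adjustment is 17 ≥ 4, so +4): 17 + 4 = 21.
Final offense level: 21.
Criminal history: 5 prior points → Category B (4-8).
Level 21 falls in the 18-21 band.
Grid: Level 18-21 × Category B = 69-80 months.

69-80 months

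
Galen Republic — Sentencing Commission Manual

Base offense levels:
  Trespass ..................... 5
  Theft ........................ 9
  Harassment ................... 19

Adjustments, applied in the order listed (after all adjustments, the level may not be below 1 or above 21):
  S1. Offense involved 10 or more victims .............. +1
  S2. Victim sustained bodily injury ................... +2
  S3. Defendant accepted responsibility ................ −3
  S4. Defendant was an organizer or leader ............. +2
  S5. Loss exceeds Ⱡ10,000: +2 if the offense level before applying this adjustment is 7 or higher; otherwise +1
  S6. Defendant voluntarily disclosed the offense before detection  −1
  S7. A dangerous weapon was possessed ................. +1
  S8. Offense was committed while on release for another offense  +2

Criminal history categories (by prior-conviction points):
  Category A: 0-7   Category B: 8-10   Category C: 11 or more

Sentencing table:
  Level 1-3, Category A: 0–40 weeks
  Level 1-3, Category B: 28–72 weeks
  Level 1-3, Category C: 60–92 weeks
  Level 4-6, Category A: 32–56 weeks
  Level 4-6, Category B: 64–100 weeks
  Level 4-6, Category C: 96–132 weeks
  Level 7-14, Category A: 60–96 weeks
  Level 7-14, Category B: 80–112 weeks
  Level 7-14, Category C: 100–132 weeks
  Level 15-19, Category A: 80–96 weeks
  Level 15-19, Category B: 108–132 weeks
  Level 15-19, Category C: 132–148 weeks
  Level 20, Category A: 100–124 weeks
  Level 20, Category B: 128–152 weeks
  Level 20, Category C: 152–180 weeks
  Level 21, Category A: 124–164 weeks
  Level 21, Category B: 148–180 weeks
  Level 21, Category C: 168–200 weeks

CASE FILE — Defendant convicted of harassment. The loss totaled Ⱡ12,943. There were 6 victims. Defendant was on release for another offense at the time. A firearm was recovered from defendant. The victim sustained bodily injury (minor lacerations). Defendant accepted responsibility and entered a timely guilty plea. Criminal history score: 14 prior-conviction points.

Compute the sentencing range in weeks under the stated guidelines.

168-200 weeks

Base offense level for harassment: 19.
S1 does not apply.
S2 applies: 19 + 2 = 21.
S3 applies: 21 − 3 = 18.
S4 does not apply.
S5 applies (level before this adjustment is 18 ≥ 7, so +2): 18 + 2 = 20.
S6 does not apply.
S7 applies: 20 + 1 = 21.
S8 applies: 21 + 2 = 23.
Level 23 exceeds the maximum of 21; capped at 21.
Final offense level: 21.
Criminal history: 14 prior points → Category C (11+).
Level 21 falls in the 21 band.
Grid: Level 21 × Category C = 168-200 weeks.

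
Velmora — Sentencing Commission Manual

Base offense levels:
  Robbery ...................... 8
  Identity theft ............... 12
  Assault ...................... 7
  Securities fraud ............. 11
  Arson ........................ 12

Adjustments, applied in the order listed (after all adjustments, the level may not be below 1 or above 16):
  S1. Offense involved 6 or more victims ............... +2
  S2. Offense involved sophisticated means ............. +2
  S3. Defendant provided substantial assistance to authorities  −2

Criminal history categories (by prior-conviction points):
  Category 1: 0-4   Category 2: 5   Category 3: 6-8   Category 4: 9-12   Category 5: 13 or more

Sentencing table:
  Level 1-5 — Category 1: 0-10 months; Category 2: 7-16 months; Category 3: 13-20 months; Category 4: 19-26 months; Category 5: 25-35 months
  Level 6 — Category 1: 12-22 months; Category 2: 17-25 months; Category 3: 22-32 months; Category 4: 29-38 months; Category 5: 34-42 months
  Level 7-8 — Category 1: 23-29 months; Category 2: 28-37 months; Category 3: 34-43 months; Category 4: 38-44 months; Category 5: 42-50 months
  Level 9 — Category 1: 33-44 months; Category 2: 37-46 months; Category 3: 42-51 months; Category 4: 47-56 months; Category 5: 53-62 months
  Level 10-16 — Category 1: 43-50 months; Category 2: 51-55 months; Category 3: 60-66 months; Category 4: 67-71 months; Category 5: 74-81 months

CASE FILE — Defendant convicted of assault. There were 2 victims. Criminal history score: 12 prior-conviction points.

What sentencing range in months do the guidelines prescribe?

Base offense level for assault: 7.
Final offense level: 7.
Criminal history: 12 prior points → Category 4 (9-12).
Level 7 falls in the 7-8 band.
Grid: Level 7-8 × Category 4 = 38-44 months.

38-44 months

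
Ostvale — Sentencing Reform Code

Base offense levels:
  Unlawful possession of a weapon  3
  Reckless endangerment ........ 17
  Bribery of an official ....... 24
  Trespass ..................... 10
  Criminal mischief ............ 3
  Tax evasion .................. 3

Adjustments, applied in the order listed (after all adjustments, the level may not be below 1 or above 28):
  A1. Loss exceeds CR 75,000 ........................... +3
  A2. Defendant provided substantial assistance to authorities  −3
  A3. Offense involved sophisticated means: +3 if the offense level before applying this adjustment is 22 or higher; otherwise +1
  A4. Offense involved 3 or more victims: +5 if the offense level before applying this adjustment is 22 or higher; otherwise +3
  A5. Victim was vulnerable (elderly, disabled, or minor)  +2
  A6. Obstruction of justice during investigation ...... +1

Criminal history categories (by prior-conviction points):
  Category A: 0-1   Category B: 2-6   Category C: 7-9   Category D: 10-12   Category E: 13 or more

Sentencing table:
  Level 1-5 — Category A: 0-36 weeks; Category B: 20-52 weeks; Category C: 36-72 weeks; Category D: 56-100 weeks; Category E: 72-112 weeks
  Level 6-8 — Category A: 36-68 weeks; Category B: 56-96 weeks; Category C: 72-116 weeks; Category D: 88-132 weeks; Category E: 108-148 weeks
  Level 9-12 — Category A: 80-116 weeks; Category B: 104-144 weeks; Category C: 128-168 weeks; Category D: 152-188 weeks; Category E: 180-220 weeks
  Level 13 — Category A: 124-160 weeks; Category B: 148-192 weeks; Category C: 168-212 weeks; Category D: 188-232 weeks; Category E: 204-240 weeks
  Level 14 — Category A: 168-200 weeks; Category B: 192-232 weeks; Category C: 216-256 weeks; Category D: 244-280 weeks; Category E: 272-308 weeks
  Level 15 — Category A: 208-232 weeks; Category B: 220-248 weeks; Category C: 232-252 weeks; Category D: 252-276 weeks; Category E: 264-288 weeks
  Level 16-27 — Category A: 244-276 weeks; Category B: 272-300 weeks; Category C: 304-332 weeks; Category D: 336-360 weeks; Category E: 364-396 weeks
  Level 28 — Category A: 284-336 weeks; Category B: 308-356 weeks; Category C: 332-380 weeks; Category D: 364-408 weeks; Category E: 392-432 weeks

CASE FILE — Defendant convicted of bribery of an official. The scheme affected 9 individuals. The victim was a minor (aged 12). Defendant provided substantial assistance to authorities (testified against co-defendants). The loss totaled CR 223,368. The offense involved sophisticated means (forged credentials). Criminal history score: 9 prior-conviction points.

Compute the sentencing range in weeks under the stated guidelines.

Base offense level for bribery of an official: 24.
A1 applies: 24 + 3 = 27.
A2 applies: 27 − 3 = 24.
A3 applies (level before this adjustment is 24 ≥ 22, so +3): 24 + 3 = 27.
A4 applies (level before this adjustment is 27 ≥ 22, so +5): 27 + 5 = 32.
A5 applies: 32 + 2 = 34.
A6 does not apply.
Level 34 exceeds the maximum of 28; capped at 28.
Final offense level: 28.
Criminal history: 9 prior points → Category C (7-9).
Level 28 falls in the 28 band.
Grid: Level 28 × Category C = 332-380 weeks.

332-380 weeks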